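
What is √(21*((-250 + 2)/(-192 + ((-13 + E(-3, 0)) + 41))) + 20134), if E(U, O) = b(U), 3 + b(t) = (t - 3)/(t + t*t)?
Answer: √20165 ≈ 142.00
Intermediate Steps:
b(t) = -3 + (-3 + t)/(t + t²) (b(t) = -3 + (t - 3)/(t + t*t) = -3 + (-3 + t)/(t + t²))
E(U, O) = (-3 - 3*U² - 2*U)/(U*(1 + U))
√(21*((-250 + 2)/(-192 + ((-13 + E(-3, 0)) + 41))) + 20134) = √(21*((-250 + 2)/(-192 + ((-13 + (-3 - 3*(-3)² - 2*(-3))/((-3)*(1 - 3))) + 41))) + 20134) = √(21*(-248/(-192 + ((-13 - ⅓*(-3 - 3*9 + 6)/(-2)) + 41))) + 20134) = √(21*(-248/(-192 + ((-13 - ⅓*(-½)*(-3 - 27 + 6)) + 41))) + 20134) = √(21*(-248/(-192 + ((-13 - ⅓*(-½)*(-24)) + 41))) + 20134) = √(21*(-248/(-192 + ((-13 - 4) + 41))) + 20134) = √(21*(-248/(-192 + (-17 + 41))) + 20134) = √(21*(-248/(-192 + 24)) + 20134) = √(21*(-248/(-168)) + 20134) = √(21*(-248*(-1/168)) + 20134) = √(21*(31/21) + 20134) = √(31 + 20134) = √20165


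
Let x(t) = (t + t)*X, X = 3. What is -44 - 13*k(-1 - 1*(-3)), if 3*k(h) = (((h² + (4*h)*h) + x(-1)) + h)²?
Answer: -3460/3 ≈ -1153.3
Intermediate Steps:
x(t) = 6*t (x(t) = (t + t)*3 = (2*t)*3 = 6*t)
k(h) = (-6 + h + 5*h²)²/3 (k(h) = (((h² + (4*h)*h) + 6*(-1)) + h)²/3 = (((h² + 4*h²) - 6) + h)²/3 = ((5*h² - 6) + h)²/3 = ((-6 + 5*h²) + h)²/3 = (-6 + h + 5*h²)²/3)
-44 - 13*k(-1 - 1*(-3)) = -44 - 13*(-6 + (-1 - 1*(-3)) + 5*(-1 - 1*(-3))²)²/3 = -44 - 13*(-6 + (-1 + 3) + 5*(-1 + 3)²)²/3 = -44 - 13*(-6 + 2 + 5*2²)²/3 = -44 - 13*(-6 + 2 + 5*4)²/3 = -44 - 13*(-6 + 2 + 20)²/3 = -44 - 13*16²/3 = -44 - 13*256/3 = -44 - 3328/3 = -3460/3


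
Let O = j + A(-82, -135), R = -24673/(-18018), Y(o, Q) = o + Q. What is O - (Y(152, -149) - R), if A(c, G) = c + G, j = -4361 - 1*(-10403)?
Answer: 9538679/1638 ≈ 5823.4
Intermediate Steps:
Y(o, Q) = Q + o
R = 2243/1638 (R = -24673*(-1/18018) = 2243/1638 ≈ 1.3694)
j = 6042 (j = -4361 + 10403 = 6042)
A(c, G) = G + c
O = 5825 (O = 6042 + (-135 - 82) = 6042 - 217 = 5825)
O - (Y(152, -149) - R) = 5825 - ((-149 + 152) - 1*2243/1638) = 5825 - (3 - 2243/1638) = 5825 - 1*2671/1638 = 5825 - 2671/1638 = 9538679/1638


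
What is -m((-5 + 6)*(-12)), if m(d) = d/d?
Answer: -1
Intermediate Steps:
m(d) = 1
-m((-5 + 6)*(-12)) = -1*1 = -1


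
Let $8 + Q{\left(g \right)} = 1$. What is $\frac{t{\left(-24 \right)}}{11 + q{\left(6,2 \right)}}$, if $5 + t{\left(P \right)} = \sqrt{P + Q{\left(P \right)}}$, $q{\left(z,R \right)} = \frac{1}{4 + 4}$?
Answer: $- \frac{40}{89} + \frac{8 i \sqrt{31}}{89} \approx -0.44944 + 0.50047 i$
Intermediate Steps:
$q{\left(z,R \right)} = \frac{1}{8}$
$Q{\left(g \right)} = -7$ ($Q{\left(g \right)} = -8 + 1 = -7$)
$t{\left(P \right)} = -5 + \sqrt{-7 + P}$ ($t{\left(P \right)} = -5 + \sqrt{P - 7} = -5 + \sqrt{-7 + P}$)
$\frac{t{\left(-24 \right)}}{11 + q{\left(6,2 \right)}} = \frac{-5 + \sqrt{-7 - 24}}{11 + \frac{1}{8}} = \frac{-5 + \sqrt{-31}}{\frac{89}{8}} = \left(-5 + i \sqrt{31}\right) \frac{8}{89} = - \frac{40}{89} + \frac{8 i \sqrt{31}}{89}$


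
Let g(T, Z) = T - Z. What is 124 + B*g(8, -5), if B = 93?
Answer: 1333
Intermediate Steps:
124 + B*g(8, -5) = 124 + 93*(8 - 1*(-5)) = 124 + 93*(8 + 5) = 124 + 93*13 = 124 + 1209 = 1333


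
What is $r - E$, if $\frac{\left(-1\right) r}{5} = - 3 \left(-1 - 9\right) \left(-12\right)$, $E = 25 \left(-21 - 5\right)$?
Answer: $2450$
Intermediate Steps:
$E = -650$ ($E = 25 \left(-26\right) = -650$)
$r = 1800$ ($r = - 5 - 3 \left(-1 - 9\right) \left(-12\right) = - 5 \left(-3\right) \left(-10\right) \left(-12\right) = - 5 \cdot 30 \left(-12\right) = \left(-5\right) \left(-360\right) = 1800$)
$r - E = 1800 - -650 = 1800 + 650 = 2450$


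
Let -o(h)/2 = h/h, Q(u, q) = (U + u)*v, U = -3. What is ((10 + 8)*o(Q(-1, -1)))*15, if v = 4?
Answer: -540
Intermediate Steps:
Q(u, q) = -12 + 4*u (Q(u, q) = (-3 + u)*4 = -12 + 4*u)
o(h) = -2 (o(h) = -2*h/h = -2*1 = -2)
((10 + 8)*o(Q(-1, -1)))*15 = ((10 + 8)*(-2))*15 = (18*(-2))*15 = -36*15 = -540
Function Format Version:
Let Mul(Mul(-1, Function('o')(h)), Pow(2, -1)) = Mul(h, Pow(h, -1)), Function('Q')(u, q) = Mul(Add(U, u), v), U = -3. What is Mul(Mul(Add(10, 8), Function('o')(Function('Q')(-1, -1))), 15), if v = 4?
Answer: -540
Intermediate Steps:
Function('Q')(u, q) = Add(-12, Mul(4, u)) (Function('Q')(u, q) = Mul(Add(-3, u), 4) = Add(-12, Mul(4, u)))
Function('o')(h) = -2 (Function('o')(h) = Mul(-2, Mul(h, Pow(h, -1))) = Mul(-2, 1) = -2)
Mul(Mul(Add(10, 8), Function('o')(Function('Q')(-1, -1))), 15) = Mul(Mul(Add(10, 8), -2), 15) = Mul(Mul(18, -2), 15) = Mul(-36, 15) = -540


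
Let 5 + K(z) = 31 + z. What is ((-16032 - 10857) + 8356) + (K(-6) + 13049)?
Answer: -5464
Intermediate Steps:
K(z) = 26 + z (K(z) = -5 + (31 + z) = 26 + z)
((-16032 - 10857) + 8356) + (K(-6) + 13049) = ((-16032 - 10857) + 8356) + ((26 - 6) + 13049) = (-26889 + 8356) + (20 + 13049) = -18533 + 13069 = -5464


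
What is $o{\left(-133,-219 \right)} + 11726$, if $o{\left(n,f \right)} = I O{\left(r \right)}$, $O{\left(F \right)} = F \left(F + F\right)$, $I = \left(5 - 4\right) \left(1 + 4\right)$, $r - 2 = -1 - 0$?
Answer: $11736$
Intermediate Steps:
$r = 1$ ($r = 2 - 1 = 1$)
$I = 5$ ($I = 1 \cdot 5 = 5$)
$O{\left(F \right)} = 2 F^{2}$ ($O{\left(F \right)} = F 2 F = 2 F^{2}$)
$o{\left(n,f \right)} = 10$ ($o{\left(n,f \right)} = 5 \cdot 2 \cdot 1^{2} = 5 \cdot 2 \cdot 1 = 5 \cdot 2 = 10$)
$o{\left(-133,-219 \right)} + 11726 = 10 + 11726 = 11736$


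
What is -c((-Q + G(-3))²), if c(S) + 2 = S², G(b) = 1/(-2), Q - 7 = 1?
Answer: -83489/16 ≈ -5218.1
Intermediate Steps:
Q = 8 (Q = 7 + 1 = 8)
G(b) = -½
c(S) = -2 + S²
-c((-Q + G(-3))²) = -(-2 + ((-1*8 - ½)²)²) = -(-2 + ((-8 - ½)²)²) = -(-2 + ((-17/2)²)²) = -(-2 + (289/4)²) = -(-2 + 83521/16) = -1*83489/16 = -83489/16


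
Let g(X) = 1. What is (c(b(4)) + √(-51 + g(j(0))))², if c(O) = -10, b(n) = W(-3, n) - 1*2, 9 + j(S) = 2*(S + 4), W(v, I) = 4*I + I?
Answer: 50 - 100*I*√2 ≈ 50.0 - 141.42*I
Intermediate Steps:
W(v, I) = 5*I
j(S) = -1 + 2*S (j(S) = -9 + 2*(S + 4) = -9 + 2*(4 + S) = -9 + (8 + 2*S) = -1 + 2*S)
b(n) = -2 + 5*n (b(n) = 5*n - 1*2 = 5*n - 2 = -2 + 5*n)
(c(b(4)) + √(-51 + g(j(0))))² = (-10 + √(-51 + 1))² = (-10 + √(-50))² = (-10 + 5*I*√2)²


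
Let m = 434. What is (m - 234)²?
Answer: 40000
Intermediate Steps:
(m - 234)² = (434 - 234)² = 200² = 40000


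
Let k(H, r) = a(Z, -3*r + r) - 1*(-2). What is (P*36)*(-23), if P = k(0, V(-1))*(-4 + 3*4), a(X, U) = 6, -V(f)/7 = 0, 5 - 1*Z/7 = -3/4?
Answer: -52992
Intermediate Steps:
Z = 161/4 (Z = 35 - (-21)/4 = 35 - 7*(-¾) = 35 + 21/4 = 161/4 ≈ 40.250)
V(f) = 0 (V(f) = -7*0 = 0)
k(H, r) = 8 (k(H, r) = 6 - 1*(-2) = 6 + 2 = 8)
P = 64 (P = 8*(-4 + 3*4) = 8*(-4 + 12) = 8*8 = 64)
(P*36)*(-23) = (64*36)*(-23) = 2304*(-23) = -52992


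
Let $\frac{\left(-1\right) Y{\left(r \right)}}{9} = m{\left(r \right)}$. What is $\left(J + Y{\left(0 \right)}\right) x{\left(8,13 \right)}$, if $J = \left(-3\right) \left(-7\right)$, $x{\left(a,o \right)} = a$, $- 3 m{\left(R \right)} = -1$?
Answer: $144$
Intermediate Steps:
$m{\left(R \right)} = \frac{1}{3}$ ($m{\left(R \right)} = \left(- \frac{1}{3}\right) \left(-1\right) = \frac{1}{3}$)
$Y{\left(r \right)} = -3$ ($Y{\left(r \right)} = \left(-9\right) \frac{1}{3} = -3$)
$J = 21$
$\left(J + Y{\left(0 \right)}\right) x{\left(8,13 \right)} = \left(21 - 3\right) 8 = 18 \cdot 8 = 144$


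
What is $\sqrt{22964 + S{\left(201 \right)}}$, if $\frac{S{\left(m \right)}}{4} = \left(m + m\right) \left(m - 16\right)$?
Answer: $2 \sqrt{80111} \approx 566.08$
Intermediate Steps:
$S{\left(m \right)} = 8 m \left(-16 + m\right)$ ($S{\left(m \right)} = 4 \left(m + m\right) \left(m - 16\right) = 4 \cdot 2 m \left(-16 + m\right) = 8 m \left(-16 + m\right)$)
$\sqrt{22964 + S{\left(201 \right)}} = \sqrt{22964 + 8 \cdot 201 \left(-16 + 201\right)} = \sqrt{22964 + 8 \cdot 201 \cdot 185} = \sqrt{22964 + 297480} = \sqrt{320444} = 2 \sqrt{80111}$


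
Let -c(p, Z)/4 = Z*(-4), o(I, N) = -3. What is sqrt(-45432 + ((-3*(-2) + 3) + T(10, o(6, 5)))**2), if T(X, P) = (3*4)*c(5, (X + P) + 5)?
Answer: 3*sqrt(589393) ≈ 2303.2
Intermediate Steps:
c(p, Z) = 16*Z (c(p, Z) = -4*Z*(-4) = -(-16)*Z = 16*Z)
T(X, P) = 960 + 192*P + 192*X (T(X, P) = (3*4)*(16*((X + P) + 5)) = 12*(16*((P + X) + 5)) = 12*(16*(5 + P + X)) = 12*(80 + 16*P + 16*X) = 960 + 192*P + 192*X)
sqrt(-45432 + ((-3*(-2) + 3) + T(10, o(6, 5)))**2) = sqrt(-45432 + ((-3*(-2) + 3) + (960 + 192*(-3) + 192*10))**2) = sqrt(-45432 + ((6 + 3) + (960 - 576 + 1920))**2) = sqrt(-45432 + (9 + 2304)**2) = sqrt(-45432 + 2313**2) = sqrt(-45432 + 5349969) = sqrt(5304537) = 3*sqrt(589393)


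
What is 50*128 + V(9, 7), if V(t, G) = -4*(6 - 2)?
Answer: 6384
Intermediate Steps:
V(t, G) = -16 (V(t, G) = -4*4 = -16)
50*128 + V(9, 7) = 50*128 - 16 = 6400 - 16 = 6384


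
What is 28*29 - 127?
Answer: 685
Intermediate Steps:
28*29 - 127 = 812 - 127 = 685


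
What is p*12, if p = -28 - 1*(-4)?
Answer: -288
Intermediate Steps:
p = -24 (p = -28 + 4 = -24)
p*12 = -24*12 = -288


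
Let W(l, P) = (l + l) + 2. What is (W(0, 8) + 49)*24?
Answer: 1224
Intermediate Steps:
W(l, P) = 2 + 2*l (W(l, P) = 2*l + 2 = 2 + 2*l)
(W(0, 8) + 49)*24 = ((2 + 2*0) + 49)*24 = ((2 + 0) + 49)*24 = (2 + 49)*24 = 51*24 = 1224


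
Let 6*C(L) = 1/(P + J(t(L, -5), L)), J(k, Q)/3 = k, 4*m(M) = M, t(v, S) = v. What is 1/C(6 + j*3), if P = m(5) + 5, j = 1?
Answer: 399/2 ≈ 199.50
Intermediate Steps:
m(M) = M/4
J(k, Q) = 3*k
P = 25/4 (P = (¼)*5 + 5 = 5/4 + 5 = 25/4 ≈ 6.2500)
C(L) = 1/(6*(25/4 + 3*L))
1/C(6 + j*3) = 1/(2/(3*(25 + 12*(6 + 1*3)))) = 1/(2/(3*(25 + 12*(6 + 3)))) = 1/(2/(3*(25 + 12*9))) = 1/(2/(3*(25 + 108))) = 1/((⅔)/133) = 1/((⅔)*(1/133)) = 1/(2/399) = 399/2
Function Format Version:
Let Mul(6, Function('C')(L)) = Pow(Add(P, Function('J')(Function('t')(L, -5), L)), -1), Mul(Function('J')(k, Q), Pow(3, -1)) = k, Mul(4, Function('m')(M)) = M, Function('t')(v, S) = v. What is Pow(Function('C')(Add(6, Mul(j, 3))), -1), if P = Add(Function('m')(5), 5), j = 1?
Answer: Rational(399, 2) ≈ 199.50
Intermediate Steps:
Function('m')(M) = Mul(Rational(1, 4), M)
Function('J')(k, Q) = Mul(3, k)
P = Rational(25, 4) (P = Add(Mul(Rational(1, 4), 5), 5) = Add(Rational(5, 4), 5) = Rational(25, 4) ≈ 6.2500)
Function('C')(L) = Mul(Rational(1, 6), Pow(Add(Rational(25, 4), Mul(3, L)), -1))
Pow(Function('C')(Add(6, Mul(j, 3))), -1) = Pow(Mul(Rational(2, 3), Pow(Add(25, Mul(12, Add(6, Mul(1, 3)))), -1)), -1) = Pow(Mul(Rational(2, 3), Pow(Add(25, Mul(12, Add(6, 3))), -1)), -1) = Pow(Mul(Rational(2, 3), Pow(Add(25, Mul(12, 9)), -1)), -1) = Pow(Mul(Rational(2, 3), Pow(Add(25, 108), -1)), -1) = Pow(Mul(Rational(2, 3), Pow(133, -1)), -1) = Pow(Mul(Rational(2, 3), Rational(1, 133)), -1) = Pow(Rational(2, 399), -1) = Rational(399, 2)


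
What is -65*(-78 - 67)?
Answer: 9425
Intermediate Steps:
-65*(-78 - 67) = -65*(-145) = 9425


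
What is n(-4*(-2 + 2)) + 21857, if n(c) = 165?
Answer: 22022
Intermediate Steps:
n(-4*(-2 + 2)) + 21857 = 165 + 21857 = 22022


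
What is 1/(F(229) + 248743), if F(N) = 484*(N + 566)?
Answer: 1/633523 ≈ 1.5785e-6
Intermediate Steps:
F(N) = 273944 + 484*N (F(N) = 484*(566 + N) = 273944 + 484*N)
1/(F(229) + 248743) = 1/((273944 + 484*229) + 248743) = 1/((273944 + 110836) + 248743) = 1/(384780 + 248743) = 1/633523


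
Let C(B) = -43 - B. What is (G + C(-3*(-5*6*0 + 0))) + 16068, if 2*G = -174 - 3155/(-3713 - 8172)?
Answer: 75769883/4754 ≈ 15938.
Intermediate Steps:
G = -412967/4754 (G = (-174 - 3155/(-3713 - 8172))/2 = (-174 - 3155/(-11885))/2 = (-174 - 3155*(-1)/11885)/2 = (-174 - 1*(-631/2377))/2 = (-174 + 631/2377)/2 = (½)*(-412967/2377) = -412967/4754 ≈ -86.867)
(G + C(-3*(-5*6*0 + 0))) + 16068 = (-412967/4754 + (-43 - (-3)*(-5*6*0 + 0))) + 16068 = (-412967/4754 + (-43 - (-3)*(-30*0 + 0))) + 16068 = (-412967/4754 + (-43 - (-3)*(0 + 0))) + 16068 = (-412967/4754 + (-43 - (-3)*0)) + 16068 = (-412967/4754 + (-43 - 1*0)) + 16068 = (-412967/4754 + (-43 + 0)) + 16068 = (-412967/4754 - 43) + 16068 = -617389/4754 + 16068 = 75769883/4754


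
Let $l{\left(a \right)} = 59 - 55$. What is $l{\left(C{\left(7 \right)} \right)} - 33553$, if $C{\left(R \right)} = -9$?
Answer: $-33549$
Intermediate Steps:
$l{\left(a \right)} = 4$ ($l{\left(a \right)} = 59 - 55 = 4$)
$l{\left(C{\left(7 \right)} \right)} - 33553 = 4 - 33553 = -33549$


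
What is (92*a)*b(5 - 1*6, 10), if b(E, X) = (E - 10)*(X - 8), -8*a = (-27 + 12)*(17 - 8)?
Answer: -34155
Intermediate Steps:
a = 135/8 (a = -(-27 + 12)*(17 - 8)/8 = -(-15)*9/8 = -1/8*(-135) = 135/8 ≈ 16.875)
b(E, X) = (-10 + E)*(-8 + X)
(92*a)*b(5 - 1*6, 10) = (92*(135/8))*(80 - 10*10 - 8*(5 - 1*6) + (5 - 1*6)*10) = 3105*(80 - 100 - 8*(5 - 6) + (5 - 6)*10)/2 = 3105*(80 - 100 - 8*(-1) - 1*10)/2 = 3105*(80 - 100 + 8 - 10)/2 = (3105/2)*(-22) = -34155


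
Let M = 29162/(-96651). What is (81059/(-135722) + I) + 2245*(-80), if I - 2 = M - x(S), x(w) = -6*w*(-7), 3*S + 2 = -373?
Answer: -2287050802310029/13117667022 ≈ -1.7435e+5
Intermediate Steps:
S = -125 (S = -2/3 + (1/3)*(-373) = -2/3 - 373/3 = -125)
x(w) = 42*w
M = -29162/96651 (M = 29162*(-1/96651) = -29162/96651 ≈ -0.30172)
I = 507581890/96651 (I = 2 + (-29162/96651 - 42*(-125)) = 2 + (-29162/96651 - 1*(-5250)) = 2 + (-29162/96651 + 5250) = 2 + 507388588/96651 = 507581890/96651 ≈ 5251.7)
(81059/(-135722) + I) + 2245*(-80) = (81059/(-135722) + 507581890/96651) + 2245*(-80) = (81059*(-1/135722) + 507581890/96651) - 179600 = (-81059/135722 + 507581890/96651) - 179600 = 68882194841171/13117667022 - 179600 = -2287050802310029/13117667022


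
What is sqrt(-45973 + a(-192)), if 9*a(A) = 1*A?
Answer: I*sqrt(413949)/3 ≈ 214.46*I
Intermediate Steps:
a(A) = A/9 (a(A) = (1*A)/9 = A/9)
sqrt(-45973 + a(-192)) = sqrt(-45973 + (1/9)*(-192)) = sqrt(-45973 - 64/3) = sqrt(-137983/3) = I*sqrt(413949)/3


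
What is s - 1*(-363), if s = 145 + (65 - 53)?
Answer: 520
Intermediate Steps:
s = 157 (s = 145 + 12 = 157)
s - 1*(-363) = 157 - 1*(-363) = 157 + 363 = 520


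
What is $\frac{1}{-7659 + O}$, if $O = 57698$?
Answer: $\frac{1}{50039} \approx 1.9984 \cdot 10^{-5}$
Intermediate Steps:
$\frac{1}{-7659 + O} = \frac{1}{-7659 + 57698} = \frac{1}{50039}$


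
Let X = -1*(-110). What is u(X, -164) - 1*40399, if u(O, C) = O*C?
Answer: -58439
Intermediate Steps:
X = 110
u(O, C) = C*O
u(X, -164) - 1*40399 = -164*110 - 1*40399 = -18040 - 40399 = -58439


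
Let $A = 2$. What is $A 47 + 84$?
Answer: $178$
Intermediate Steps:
$A 47 + 84 = 2 \cdot 47 + 84 = 94 + 84 = 178$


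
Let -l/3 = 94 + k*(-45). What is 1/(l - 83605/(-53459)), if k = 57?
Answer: 53459/396375172 ≈ 0.00013487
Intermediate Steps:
l = 7413 (l = -3*(94 + 57*(-45)) = -3*(94 - 2565) = -3*(-2471) = 7413)
1/(l - 83605/(-53459)) = 1/(7413 - 83605/(-53459)) = 1/(7413 - 83605*(-1/53459)) = 1/(7413 + 83605/53459) = 1/(396375172/53459) = 53459/396375172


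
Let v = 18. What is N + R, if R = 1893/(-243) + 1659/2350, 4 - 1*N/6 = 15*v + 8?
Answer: -314283871/190350 ≈ -1651.1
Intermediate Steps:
N = -1644 (N = 24 - 6*(15*18 + 8) = 24 - 6*(270 + 8) = 24 - 6*278 = 24 - 1668 = -1644)
R = -1348471/190350 (R = 1893*(-1/243) + 1659*(1/2350) = -631/81 + 1659/2350 = -1348471/190350 ≈ -7.0842)
N + R = -1644 - 1348471/190350 = -314283871/190350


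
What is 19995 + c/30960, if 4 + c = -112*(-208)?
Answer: 17196347/860 ≈ 19996.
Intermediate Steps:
c = 23292 (c = -4 - 112*(-208) = -4 + 23296 = 23292)
19995 + c/30960 = 19995 + 23292/30960 = 19995 + 23292*(1/30960) = 19995 + 647/860 = 17196347/860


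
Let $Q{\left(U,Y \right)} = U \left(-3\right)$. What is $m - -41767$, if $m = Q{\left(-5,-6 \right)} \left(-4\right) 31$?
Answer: $39907$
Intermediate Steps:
$Q{\left(U,Y \right)} = - 3 U$
$m = -1860$ ($m = \left(-3\right) \left(-5\right) \left(-4\right) 31 = 15 \left(-4\right) 31 = \left(-60\right) 31 = -1860$)
$m - -41767 = -1860 - -41767 = -1860 + 41767 = 39907$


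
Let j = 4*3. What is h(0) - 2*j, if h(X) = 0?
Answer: -24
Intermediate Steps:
j = 12
h(0) - 2*j = 0 - 2*12 = 0 - 24 = -24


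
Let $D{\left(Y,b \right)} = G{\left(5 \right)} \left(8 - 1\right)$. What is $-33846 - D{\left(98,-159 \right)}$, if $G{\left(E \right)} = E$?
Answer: $-33881$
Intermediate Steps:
$D{\left(Y,b \right)} = 35$ ($D{\left(Y,b \right)} = 5 \left(8 - 1\right) = 5 \cdot 7 = 35$)
$-33846 - D{\left(98,-159 \right)} = -33846 - 35 = -33881$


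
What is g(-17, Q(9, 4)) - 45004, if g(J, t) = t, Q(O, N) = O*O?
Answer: -44923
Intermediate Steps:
Q(O, N) = O²
g(-17, Q(9, 4)) - 45004 = 9² - 45004 = 81 - 45004 = -44923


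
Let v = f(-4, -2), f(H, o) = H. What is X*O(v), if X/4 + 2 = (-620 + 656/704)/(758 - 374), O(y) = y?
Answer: 61031/1056 ≈ 57.794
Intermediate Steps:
v = -4
X = -61031/4224 (X = -8 + 4*((-620 + 656/704)/(758 - 374)) = -8 + 4*((-620 + 656*(1/704))/384) = -8 + 4*((-620 + 41/44)*(1/384)) = -8 + 4*(-27239/44*1/384) = -8 + 4*(-27239/16896) = -8 - 27239/4224 = -61031/4224 ≈ -14.449)
X*O(v) = -61031/4224*(-4) = 61031/1056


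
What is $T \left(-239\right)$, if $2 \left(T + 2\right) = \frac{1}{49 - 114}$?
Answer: $\frac{62379}{130} \approx 479.84$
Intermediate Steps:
$T = - \frac{261}{130}$ ($T = -2 + \frac{1}{2 \left(49 - 114\right)} = -2 + \frac{1}{2 \left(-65\right)} = -2 + \frac{1}{2} \left(- \frac{1}{65}\right) = -2 - \frac{1}{130} = - \frac{261}{130} \approx -2.0077$)
$T \left(-239\right) = \left(- \frac{261}{130}\right) \left(-239\right) = \frac{62379}{130}$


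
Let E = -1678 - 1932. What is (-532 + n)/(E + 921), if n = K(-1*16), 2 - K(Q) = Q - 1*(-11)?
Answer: 525/2689 ≈ 0.19524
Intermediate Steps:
E = -3610
K(Q) = -9 - Q (K(Q) = 2 - (Q - 1*(-11)) = 2 - (Q + 11) = 2 - (11 + Q) = 2 + (-11 - Q) = -9 - Q)
n = 7 (n = -9 - (-1)*16 = -9 - 1*(-16) = -9 + 16 = 7)
(-532 + n)/(E + 921) = (-532 + 7)/(-3610 + 921) = -525/(-2689) = -525*(-1/2689) = 525/2689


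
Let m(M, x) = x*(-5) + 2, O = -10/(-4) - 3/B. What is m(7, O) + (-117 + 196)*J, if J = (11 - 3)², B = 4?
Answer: 20197/4 ≈ 5049.3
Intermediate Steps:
O = 7/4 (O = -10/(-4) - 3/4 = -10*(-¼) - 3*¼ = 5/2 - ¾ = 7/4 ≈ 1.7500)
J = 64 (J = 8² = 64)
m(M, x) = 2 - 5*x (m(M, x) = -5*x + 2 = 2 - 5*x)
m(7, O) + (-117 + 196)*J = (2 - 5*7/4) + (-117 + 196)*64 = (2 - 35/4) + 79*64 = -27/4 + 5056 = 20197/4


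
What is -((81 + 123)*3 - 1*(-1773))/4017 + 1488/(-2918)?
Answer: -2156121/1953601 ≈ -1.1037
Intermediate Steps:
-((81 + 123)*3 - 1*(-1773))/4017 + 1488/(-2918) = -(204*3 + 1773)*(1/4017) + 1488*(-1/2918) = -(612 + 1773)*(1/4017) - 744/1459 = -1*2385*(1/4017) - 744/1459 = -2385*1/4017 - 744/1459 = -795/1339 - 744/1459 = -2156121/1953601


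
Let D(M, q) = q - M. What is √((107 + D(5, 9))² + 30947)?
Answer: 2*√10817 ≈ 208.01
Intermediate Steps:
√((107 + D(5, 9))² + 30947) = √((107 + (9 - 1*5))² + 30947) = √((107 + (9 - 5))² + 30947) = √((107 + 4)² + 30947) = √(111² + 30947) = √(12321 + 30947) = √43268 = 2*√10817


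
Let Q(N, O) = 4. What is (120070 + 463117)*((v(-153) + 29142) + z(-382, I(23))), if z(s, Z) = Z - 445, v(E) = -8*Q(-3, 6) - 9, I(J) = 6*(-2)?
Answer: 16704808428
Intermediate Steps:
I(J) = -12
v(E) = -41 (v(E) = -8*4 - 9 = -32 - 9 = -41)
z(s, Z) = -445 + Z
(120070 + 463117)*((v(-153) + 29142) + z(-382, I(23))) = (120070 + 463117)*((-41 + 29142) + (-445 - 12)) = 583187*(29101 - 457) = 583187*28644 = 16704808428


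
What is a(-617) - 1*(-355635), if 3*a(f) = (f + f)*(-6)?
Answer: 358103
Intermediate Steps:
a(f) = -4*f (a(f) = ((f + f)*(-6))/3 = ((2*f)*(-6))/3 = (-12*f)/3 = -4*f)
a(-617) - 1*(-355635) = -4*(-617) - 1*(-355635) = 2468 + 355635 = 358103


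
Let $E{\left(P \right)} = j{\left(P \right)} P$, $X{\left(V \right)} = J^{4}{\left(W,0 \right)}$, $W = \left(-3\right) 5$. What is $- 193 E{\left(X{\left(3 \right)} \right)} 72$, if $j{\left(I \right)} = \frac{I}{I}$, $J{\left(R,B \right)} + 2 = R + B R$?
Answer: $-1160607816$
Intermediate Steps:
$W = -15$
$J{\left(R,B \right)} = -2 + R + B R$ ($J{\left(R,B \right)} = -2 + \left(R + B R\right) = -2 + R + B R$)
$j{\left(I \right)} = 1$
$X{\left(V \right)} = 83521$ ($X{\left(V \right)} = \left(-2 - 15 + 0 \left(-15\right)\right)^{4} = \left(-2 - 15 + 0\right)^{4} = \left(-17\right)^{4} = 83521$)
$E{\left(P \right)} = P$ ($E{\left(P \right)} = 1 P = P$)
$- 193 E{\left(X{\left(3 \right)} \right)} 72 = \left(-193\right) 83521 \cdot 72 = \left(-16119553\right) 72 = -1160607816$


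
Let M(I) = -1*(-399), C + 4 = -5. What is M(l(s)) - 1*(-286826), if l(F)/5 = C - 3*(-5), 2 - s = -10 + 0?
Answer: 287225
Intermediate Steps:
C = -9 (C = -4 - 5 = -9)
s = 12 (s = 2 - (-10 + 0) = 2 - 1*(-10) = 2 + 10 = 12)
l(F) = 30 (l(F) = 5*(-9 - 3*(-5)) = 5*(-9 + 15) = 5*6 = 30)
M(I) = 399
M(l(s)) - 1*(-286826) = 399 - 1*(-286826) = 399 + 286826 = 287225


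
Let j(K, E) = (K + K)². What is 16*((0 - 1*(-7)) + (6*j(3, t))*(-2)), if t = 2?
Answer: -6800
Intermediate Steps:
j(K, E) = 4*K² (j(K, E) = (2*K)² = 4*K²)
16*((0 - 1*(-7)) + (6*j(3, t))*(-2)) = 16*((0 - 1*(-7)) + (6*(4*3²))*(-2)) = 16*((0 + 7) + (6*(4*9))*(-2)) = 16*(7 + (6*36)*(-2)) = 16*(7 + 216*(-2)) = 16*(7 - 432) = 16*(-425) = -6800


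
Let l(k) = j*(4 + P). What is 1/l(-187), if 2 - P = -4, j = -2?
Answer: -1/20 ≈ -0.050000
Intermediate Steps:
P = 6 (P = 2 - 1*(-4) = 2 + 4 = 6)
l(k) = -20 (l(k) = -2*(4 + 6) = -2*10 = -20)
1/l(-187) = 1/(-20) = -1/20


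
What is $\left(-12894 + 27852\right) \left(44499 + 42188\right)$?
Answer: $1296664146$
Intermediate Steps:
$\left(-12894 + 27852\right) \left(44499 + 42188\right) = 14958 \cdot 86687 = 1296664146$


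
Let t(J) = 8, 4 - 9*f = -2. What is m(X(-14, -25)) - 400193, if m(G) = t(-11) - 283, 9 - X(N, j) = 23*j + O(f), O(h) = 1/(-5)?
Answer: -400468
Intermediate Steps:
f = 2/3 (f = 4/9 - 1/9*(-2) = 4/9 + 2/9 = 2/3 ≈ 0.66667)
O(h) = -1/5
X(N, j) = 46/5 - 23*j (X(N, j) = 9 - (23*j - 1/5) = 9 - (-1/5 + 23*j) = 9 + (1/5 - 23*j) = 46/5 - 23*j)
m(G) = -275 (m(G) = 8 - 283 = -275)
m(X(-14, -25)) - 400193 = -275 - 400193 = -400468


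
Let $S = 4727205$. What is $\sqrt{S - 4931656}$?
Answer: $i \sqrt{204451} \approx 452.16 i$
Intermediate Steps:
$\sqrt{S - 4931656} = \sqrt{4727205 - 4931656} = \sqrt{-204451} = i \sqrt{204451}$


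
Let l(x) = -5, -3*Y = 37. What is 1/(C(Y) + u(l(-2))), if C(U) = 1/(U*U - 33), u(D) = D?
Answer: -1072/5351 ≈ -0.20034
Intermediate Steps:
Y = -37/3 (Y = -1/3*37 = -37/3 ≈ -12.333)
C(U) = 1/(-33 + U**2) (C(U) = 1/(U**2 - 33) = 1/(-33 + U**2))
1/(C(Y) + u(l(-2))) = 1/(1/(-33 + (-37/3)**2) - 5) = 1/(1/(-33 + 1369/9) - 5) = 1/(1/(1072/9) - 5) = 1/(9/1072 - 5) = 1/(-5351/1072) = -1072/5351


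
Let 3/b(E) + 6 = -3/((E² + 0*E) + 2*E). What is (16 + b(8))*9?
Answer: 22464/161 ≈ 139.53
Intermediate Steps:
b(E) = 3/(-6 - 3/(E² + 2*E)) (b(E) = 3/(-6 - 3/((E² + 0*E) + 2*E)) = 3/(-6 - 3/((E² + 0) + 2*E)) = 3/(-6 - 3/(E² + 2*E)))
(16 + b(8))*9 = (16 - 1*8*(2 + 8)/(1 + 2*8² + 4*8))*9 = (16 - 1*8*10/(1 + 2*64 + 32))*9 = (16 - 1*8*10/(1 + 128 + 32))*9 = (16 - 1*8*10/161)*9 = (16 - 1*8*1/161*10)*9 = (16 - 80/161)*9 = (2496/161)*9 = 22464/161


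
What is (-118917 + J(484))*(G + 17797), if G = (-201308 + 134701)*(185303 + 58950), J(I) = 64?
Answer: 1933612536665222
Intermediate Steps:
G = -16268959571 (G = -66607*244253 = -16268959571)
(-118917 + J(484))*(G + 17797) = (-118917 + 64)*(-16268959571 + 17797) = -118853*(-16268941774) = 1933612536665222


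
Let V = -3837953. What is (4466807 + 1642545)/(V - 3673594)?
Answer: -265624/326589 ≈ -0.81333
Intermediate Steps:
(4466807 + 1642545)/(V - 3673594) = (4466807 + 1642545)/(-3837953 - 3673594) = 6109352/(-7511547) = 6109352*(-1/7511547) = -265624/326589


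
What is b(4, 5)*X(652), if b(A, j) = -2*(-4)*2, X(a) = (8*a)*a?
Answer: 54413312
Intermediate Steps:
X(a) = 8*a**2
b(A, j) = 16 (b(A, j) = 8*2 = 16)
b(4, 5)*X(652) = 16*(8*652**2) = 16*(8*425104) = 16*3400832 = 54413312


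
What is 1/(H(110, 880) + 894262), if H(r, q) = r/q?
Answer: 8/7154097 ≈ 1.1182e-6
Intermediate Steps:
1/(H(110, 880) + 894262) = 1/(110/880 + 894262) = 1/(110*(1/880) + 894262) = 1/(1/8 + 894262) = 1/(7154097/8) = 8/7154097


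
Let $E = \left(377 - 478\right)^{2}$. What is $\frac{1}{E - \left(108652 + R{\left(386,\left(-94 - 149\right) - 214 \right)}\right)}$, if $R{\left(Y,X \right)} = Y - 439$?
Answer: $- \frac{1}{98398} \approx -1.0163 \cdot 10^{-5}$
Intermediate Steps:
$R{\left(Y,X \right)} = -439 + Y$
$E = 10201$ ($E = \left(-101\right)^{2} = 10201$)
$\frac{1}{E - \left(108652 + R{\left(386,\left(-94 - 149\right) - 214 \right)}\right)} = \frac{1}{10201 - 108599} = \frac{1}{-98398} = - \frac{1}{98398}$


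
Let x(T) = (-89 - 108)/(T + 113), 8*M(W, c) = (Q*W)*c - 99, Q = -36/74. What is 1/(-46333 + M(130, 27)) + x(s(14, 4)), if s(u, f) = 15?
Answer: -2714975855/1764020608 ≈ -1.5391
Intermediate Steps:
Q = -18/37 (Q = -36*1/74 = -18/37 ≈ -0.48649)
M(W, c) = -99/8 - 9*W*c/148 (M(W, c) = ((-18*W/37)*c - 99)/8 = (-18*W*c/37 - 99)/8 = (-99 - 18*W*c/37)/8 = -99/8 - 9*W*c/148)
x(T) = -197/(113 + T)
1/(-46333 + M(130, 27)) + x(s(14, 4)) = 1/(-46333 + (-99/8 - 9/148*130*27)) - 197/(113 + 15) = 1/(-46333 + (-99/8 - 15795/74)) - 197/128 = 1/(-46333 - 66843/296) - 197*1/128 = 1/(-13781411/296) - 197/128 = -296/13781411 - 197/128 = -2714975855/1764020608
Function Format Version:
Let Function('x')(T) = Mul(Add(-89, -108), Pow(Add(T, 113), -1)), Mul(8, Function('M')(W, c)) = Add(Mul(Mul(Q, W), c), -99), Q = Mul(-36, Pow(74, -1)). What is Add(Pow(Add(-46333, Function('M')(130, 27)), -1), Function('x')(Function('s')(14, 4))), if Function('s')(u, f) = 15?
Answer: Rational(-2714975855, 1764020608) ≈ -1.5391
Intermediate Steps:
Q = Rational(-18, 37) (Q = Mul(-36, Rational(1, 74)) = Rational(-18, 37) ≈ -0.48649)
Function('M')(W, c) = Add(Rational(-99, 8), Mul(Rational(-9, 148), W, c)) (Function('M')(W, c) = Mul(Rational(1, 8), Add(Mul(Mul(Rational(-18, 37), W), c), -99)) = Mul(Rational(1, 8), Add(Mul(Rational(-18, 37), W, c), -99)) = Mul(Rational(1, 8), Add(-99, Mul(Rational(-18, 37), W, c))) = Add(Rational(-99, 8), Mul(Rational(-9, 148), W, c)))
Function('x')(T) = Mul(-197, Pow(Add(113, T), -1))
Add(Pow(Add(-46333, Function('M')(130, 27)), -1), Function('x')(Function('s')(14, 4))) = Add(Pow(Add(-46333, Add(Rational(-99, 8), Mul(Rational(-9, 148), 130, 27))), -1), Mul(-197, Pow(Add(113, 15), -1))) = Add(Pow(Add(-46333, Add(Rational(-99, 8), Rational(-15795, 74))), -1), Mul(-197, Pow(128, -1))) = Add(Pow(Add(-46333, Rational(-66843, 296)), -1), Mul(-197, Rational(1, 128))) = Add(Pow(Rational(-13781411, 296), -1), Rational(-197, 128)) = Add(Rational(-296, 13781411), Rational(-197, 128)) = Rational(-2714975855, 1764020608)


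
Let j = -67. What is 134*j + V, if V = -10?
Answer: -8988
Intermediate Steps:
134*j + V = 134*(-67) - 10 = -8978 - 10 = -8988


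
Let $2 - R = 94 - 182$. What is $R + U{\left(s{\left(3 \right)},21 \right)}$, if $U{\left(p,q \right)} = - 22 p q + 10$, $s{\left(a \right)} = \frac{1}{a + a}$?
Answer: $23$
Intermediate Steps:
$s{\left(a \right)} = \frac{1}{2 a}$
$R = 90$ ($R = 2 - \left(94 - 182\right) = 2 - -88 = 2 + 88 = 90$)
$U{\left(p,q \right)} = 10 - 22 p q$ ($U{\left(p,q \right)} = - 22 p q + 10 = 10 - 22 p q$)
$R + U{\left(s{\left(3 \right)},21 \right)} = 90 + \left(10 - 22 \frac{1}{2 \cdot 3} \cdot 21\right) = 90 + \left(10 - 22 \cdot \frac{1}{2} \cdot \frac{1}{3} \cdot 21\right) = 90 + \left(10 - \frac{11}{3} \cdot 21\right) = 90 + \left(10 - 77\right) = 90 - 67 = 23$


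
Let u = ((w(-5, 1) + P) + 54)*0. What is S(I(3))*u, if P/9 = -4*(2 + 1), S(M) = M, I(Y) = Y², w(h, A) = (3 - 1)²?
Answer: 0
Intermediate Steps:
w(h, A) = 4 (w(h, A) = 2² = 4)
P = -108 (P = 9*(-4*(2 + 1)) = 9*(-4*3) = 9*(-12) = -108)
u = 0 (u = ((4 - 108) + 54)*0 = (-104 + 54)*0 = -50*0 = 0)
S(I(3))*u = 3²*0 = 9*0 = 0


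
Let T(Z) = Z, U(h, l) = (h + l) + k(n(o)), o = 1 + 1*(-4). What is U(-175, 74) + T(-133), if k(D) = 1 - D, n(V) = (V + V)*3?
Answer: -215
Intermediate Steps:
o = -3 (o = 1 - 4 = -3)
n(V) = 6*V (n(V) = (2*V)*3 = 6*V)
U(h, l) = 19 + h + l (U(h, l) = (h + l) + (1 - 6*(-3)) = (h + l) + (1 - 1*(-18)) = (h + l) + (1 + 18) = (h + l) + 19 = 19 + h + l)
U(-175, 74) + T(-133) = (19 - 175 + 74) - 133 = -82 - 133 = -215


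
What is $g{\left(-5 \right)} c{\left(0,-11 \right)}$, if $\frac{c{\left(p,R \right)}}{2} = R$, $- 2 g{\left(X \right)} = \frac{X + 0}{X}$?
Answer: $11$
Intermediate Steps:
$g{\left(X \right)} = - \frac{1}{2}$ ($g{\left(X \right)} = - \frac{\left(X + 0\right) \frac{1}{X}}{2} = - \frac{X \frac{1}{X}}{2} = \left(- \frac{1}{2}\right) 1 = - \frac{1}{2}$)
$c{\left(p,R \right)} = 2 R$
$g{\left(-5 \right)} c{\left(0,-11 \right)} = - \frac{2 \left(-11\right)}{2} = \left(- \frac{1}{2}\right) \left(-22\right) = 11$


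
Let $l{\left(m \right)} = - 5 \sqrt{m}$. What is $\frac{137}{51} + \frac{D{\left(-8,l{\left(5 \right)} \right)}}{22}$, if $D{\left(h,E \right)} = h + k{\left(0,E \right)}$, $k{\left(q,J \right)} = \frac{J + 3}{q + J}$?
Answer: $\frac{2657}{1122} - \frac{3 \sqrt{5}}{550} \approx 2.3559$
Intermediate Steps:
$k{\left(q,J \right)} = \frac{3 + J}{J + q}$
$D{\left(h,E \right)} = h + \frac{3 + E}{E}$ ($D{\left(h,E \right)} = h + \frac{3 + E}{E + 0} = h + \frac{3 + E}{E}$)
$\frac{137}{51} + \frac{D{\left(-8,l{\left(5 \right)} \right)}}{22} = \frac{137}{51} + \frac{1 - 8 + \frac{3}{\left(-5\right) \sqrt{5}}}{22} = 137 \cdot \frac{1}{51} + \left(1 - 8 + 3 \left(- \frac{\sqrt{5}}{25}\right)\right) \frac{1}{22} = \frac{137}{51} + \left(1 - 8 - \frac{3 \sqrt{5}}{25}\right) \frac{1}{22} = \frac{137}{51} + \left(-7 - \frac{3 \sqrt{5}}{25}\right) \frac{1}{22} = \frac{137}{51} - \left(\frac{7}{22} + \frac{3 \sqrt{5}}{550}\right) = \frac{2657}{1122} - \frac{3 \sqrt{5}}{550}$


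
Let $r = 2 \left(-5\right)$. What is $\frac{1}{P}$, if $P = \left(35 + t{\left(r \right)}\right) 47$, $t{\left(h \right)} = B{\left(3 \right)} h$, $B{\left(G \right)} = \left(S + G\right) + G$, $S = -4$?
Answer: $\frac{1}{705} \approx 0.0014184$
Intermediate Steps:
$B{\left(G \right)} = -4 + 2 G$ ($B{\left(G \right)} = \left(-4 + G\right) + G = -4 + 2 G$)
$r = -10$
$t{\left(h \right)} = 2 h$ ($t{\left(h \right)} = \left(-4 + 2 \cdot 3\right) h = \left(-4 + 6\right) h = 2 h$)
$P = 705$ ($P = \left(35 + 2 \left(-10\right)\right) 47 = \left(35 - 20\right) 47 = 15 \cdot 47 = 705$)
$\frac{1}{P} = \frac{1}{705}$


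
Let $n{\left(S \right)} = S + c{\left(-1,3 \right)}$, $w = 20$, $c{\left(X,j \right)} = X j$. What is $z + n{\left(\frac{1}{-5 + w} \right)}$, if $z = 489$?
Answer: $\frac{7291}{15} \approx 486.07$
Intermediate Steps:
$n{\left(S \right)} = -3 + S$ ($n{\left(S \right)} = S - 3 = -3 + S$)
$z + n{\left(\frac{1}{-5 + w} \right)} = 489 - \left(3 - \frac{1}{-5 + 20}\right) = 489 - \left(3 - \frac{1}{15}\right) = 489 + \left(-3 + \frac{1}{15}\right) = 489 - \frac{44}{15} = \frac{7291}{15}$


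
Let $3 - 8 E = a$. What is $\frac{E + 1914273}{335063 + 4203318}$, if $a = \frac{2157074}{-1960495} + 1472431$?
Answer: $\frac{13568347793147}{35589893034380} \approx 0.38124$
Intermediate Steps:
$a = \frac{2886691456271}{1960495}$ ($a = 2157074 \left(- \frac{1}{1960495}\right) + 1472431 = - \frac{2157074}{1960495} + 1472431 = \frac{2886691456271}{1960495} \approx 1.4724 \cdot 10^{6}$)
$E = - \frac{1443342787393}{7841980}$ ($E = \frac{3}{8} - \frac{2886691456271}{15683960} = - \frac{1443342787393}{7841980} \approx -1.8405 \cdot 10^{5}$)
$\frac{E + 1914273}{335063 + 4203318} = \frac{- \frac{1443342787393}{7841980} + 1914273}{335063 + 4203318} = \frac{13568347793147}{7841980 \cdot 4538381} = \frac{13568347793147}{7841980} \cdot \frac{1}{4538381} = \frac{13568347793147}{35589893034380}$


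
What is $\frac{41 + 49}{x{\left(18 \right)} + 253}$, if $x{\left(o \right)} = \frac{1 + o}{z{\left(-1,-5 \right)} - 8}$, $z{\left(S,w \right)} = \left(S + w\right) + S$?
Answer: $\frac{675}{1888} \approx 0.35752$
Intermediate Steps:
$z{\left(S,w \right)} = w + 2 S$
$x{\left(o \right)} = - \frac{1}{15} - \frac{o}{15}$ ($x{\left(o \right)} = \frac{1 + o}{\left(-5 + 2 \left(-1\right)\right) - 8} = \frac{1 + o}{\left(-5 - 2\right) - 8} = \frac{1 + o}{-7 - 8} = \frac{1 + o}{-15} = \left(1 + o\right) \left(- \frac{1}{15}\right) = - \frac{1}{15} - \frac{o}{15}$)
$\frac{41 + 49}{x{\left(18 \right)} + 253} = \frac{41 + 49}{\left(- \frac{1}{15} - \frac{6}{5}\right) + 253} = \frac{90}{\left(- \frac{1}{15} - \frac{6}{5}\right) + 253} = \frac{90}{- \frac{19}{15} + 253} = \frac{90}{\frac{3776}{15}} = 90 \cdot \frac{15}{3776} = \frac{675}{1888}$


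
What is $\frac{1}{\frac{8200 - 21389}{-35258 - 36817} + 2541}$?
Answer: $\frac{72075}{183155764} \approx 0.00039352$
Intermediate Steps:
$\frac{1}{\frac{8200 - 21389}{-35258 - 36817} + 2541} = \frac{1}{- \frac{13189}{-72075} + 2541} = \frac{1}{\left(-13189\right) \left(- \frac{1}{72075}\right) + 2541} = \frac{1}{\frac{13189}{72075} + 2541} = \frac{1}{\frac{183155764}{72075}} = \frac{72075}{183155764}$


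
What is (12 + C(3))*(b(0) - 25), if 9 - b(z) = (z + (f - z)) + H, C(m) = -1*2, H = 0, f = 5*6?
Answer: -460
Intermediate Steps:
f = 30
C(m) = -2
b(z) = -21 (b(z) = 9 - ((z + (30 - z)) + 0) = 9 - (30 + 0) = 9 - 1*30 = 9 - 30 = -21)
(12 + C(3))*(b(0) - 25) = (12 - 2)*(-21 - 25) = 10*(-46) = -460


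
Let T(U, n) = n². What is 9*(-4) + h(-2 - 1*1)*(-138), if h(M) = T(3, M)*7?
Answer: -8730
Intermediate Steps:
h(M) = 7*M² (h(M) = M²*7 = 7*M²)
9*(-4) + h(-2 - 1*1)*(-138) = 9*(-4) + (7*(-2 - 1*1)²)*(-138) = -36 + (7*(-2 - 1)²)*(-138) = -36 + (7*(-3)²)*(-138) = -36 + (7*9)*(-138) = -36 + 63*(-138) = -36 - 8694 = -8730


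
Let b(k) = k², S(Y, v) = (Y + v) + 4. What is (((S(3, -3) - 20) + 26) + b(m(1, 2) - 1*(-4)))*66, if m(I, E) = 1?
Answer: 2310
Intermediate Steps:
S(Y, v) = 4 + Y + v
(((S(3, -3) - 20) + 26) + b(m(1, 2) - 1*(-4)))*66 = ((((4 + 3 - 3) - 20) + 26) + (1 - 1*(-4))²)*66 = (((4 - 20) + 26) + (1 + 4)²)*66 = ((-16 + 26) + 5²)*66 = (10 + 25)*66 = 35*66 = 2310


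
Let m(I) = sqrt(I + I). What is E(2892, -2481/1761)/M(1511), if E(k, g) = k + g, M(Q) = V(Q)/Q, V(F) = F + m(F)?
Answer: 2563830047/885783 - 1696777*sqrt(3022)/885783 ≈ 2789.1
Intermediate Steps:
m(I) = sqrt(2)*sqrt(I) (m(I) = sqrt(2*I) = sqrt(2)*sqrt(I))
V(F) = F + sqrt(2)*sqrt(F)
M(Q) = (Q + sqrt(2)*sqrt(Q))/Q
E(k, g) = g + k
E(2892, -2481/1761)/M(1511) = (-2481/1761 + 2892)/(1 + sqrt(2)/sqrt(1511)) = (-2481*1/1761 + 2892)/(1 + sqrt(2)*(sqrt(1511)/1511)) = (-827/587 + 2892)/(1 + sqrt(3022)/1511) = 1696777/(587*(1 + sqrt(3022)/1511))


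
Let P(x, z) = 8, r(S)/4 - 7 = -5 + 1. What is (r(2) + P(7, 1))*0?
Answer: 0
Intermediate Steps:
r(S) = 12 (r(S) = 28 + 4*(-5 + 1) = 28 + 4*(-4) = 28 - 16 = 12)
(r(2) + P(7, 1))*0 = (12 + 8)*0 = 20*0 = 0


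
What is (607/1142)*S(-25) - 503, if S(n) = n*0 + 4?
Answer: -285999/571 ≈ -500.87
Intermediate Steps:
S(n) = 4 (S(n) = 0 + 4 = 4)
(607/1142)*S(-25) - 503 = (607/1142)*4 - 503 = 1214/571 - 503 = -285999/571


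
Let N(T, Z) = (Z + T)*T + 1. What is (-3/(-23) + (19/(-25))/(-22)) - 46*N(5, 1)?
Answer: -18036813/12650 ≈ -1425.8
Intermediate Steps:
N(T, Z) = 1 + T*(T + Z) (N(T, Z) = (T + Z)*T + 1 = T*(T + Z) + 1 = 1 + T*(T + Z))
(-3/(-23) + (19/(-25))/(-22)) - 46*N(5, 1) = (-3/(-23) + (19/(-25))/(-22)) - 46*(1 + 5² + 5*1) = (-3*(-1/23) + (19*(-1/25))*(-1/22)) - 46*(1 + 25 + 5) = (3/23 - 19/25*(-1/22)) - 46*31 = (3/23 + 19/550) - 1426 = 2087/12650 - 1426 = -18036813/12650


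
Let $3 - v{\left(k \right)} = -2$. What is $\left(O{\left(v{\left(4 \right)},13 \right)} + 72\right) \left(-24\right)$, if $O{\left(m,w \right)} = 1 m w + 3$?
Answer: $-3360$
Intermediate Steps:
$v{\left(k \right)} = 5$ ($v{\left(k \right)} = 3 - -2 = 3 + 2 = 5$)
$O{\left(m,w \right)} = 3 + m w$ ($O{\left(m,w \right)} = m w + 3 = 3 + m w$)
$\left(O{\left(v{\left(4 \right)},13 \right)} + 72\right) \left(-24\right) = \left(\left(3 + 5 \cdot 13\right) + 72\right) \left(-24\right) = \left(\left(3 + 65\right) + 72\right) \left(-24\right) = \left(68 + 72\right) \left(-24\right) = 140 \left(-24\right) = -3360$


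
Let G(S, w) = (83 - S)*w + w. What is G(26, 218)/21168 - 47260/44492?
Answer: -558473/1201284 ≈ -0.46490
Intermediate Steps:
G(S, w) = w + w*(83 - S) (G(S, w) = w*(83 - S) + w = w + w*(83 - S))
G(26, 218)/21168 - 47260/44492 = (218*(84 - 1*26))/21168 - 47260/44492 = (218*(84 - 26))*(1/21168) - 47260*1/44492 = (218*58)*(1/21168) - 11815/11123 = 12644*(1/21168) - 11815/11123 = 3161/5292 - 11815/11123 = -558473/1201284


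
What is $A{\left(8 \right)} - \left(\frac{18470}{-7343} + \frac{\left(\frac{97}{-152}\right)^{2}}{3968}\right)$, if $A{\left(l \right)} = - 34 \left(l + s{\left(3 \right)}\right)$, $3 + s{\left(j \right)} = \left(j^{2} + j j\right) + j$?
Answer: $- \frac{593399514364911}{673181802496} \approx -881.48$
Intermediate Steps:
$s{\left(j \right)} = -3 + j + 2 j^{2}$ ($s{\left(j \right)} = -3 + \left(\left(j^{2} + j j\right) + j\right) = -3 + \left(\left(j^{2} + j^{2}\right) + j\right) = -3 + \left(2 j^{2} + j\right) = -3 + \left(j + 2 j^{2}\right) = -3 + j + 2 j^{2}$)
$A{\left(l \right)} = -612 - 34 l$ ($A{\left(l \right)} = - 34 \left(l + \left(-3 + 3 + 2 \cdot 3^{2}\right)\right) = - 34 \left(l + \left(-3 + 3 + 2 \cdot 9\right)\right) = - 34 \left(l + \left(-3 + 3 + 18\right)\right) = - 34 \left(l + 18\right) = - 34 \left(18 + l\right) = -612 - 34 l$)
$A{\left(8 \right)} - \left(\frac{18470}{-7343} + \frac{\left(\frac{97}{-152}\right)^{2}}{3968}\right) = \left(-612 - 272\right) - \left(\frac{18470}{-7343} + \frac{\left(\frac{97}{-152}\right)^{2}}{3968}\right) = \left(-612 - 272\right) - \left(18470 \left(- \frac{1}{7343}\right) + \left(97 \left(- \frac{1}{152}\right)\right)^{2} \cdot \frac{1}{3968}\right) = -884 - \left(- \frac{18470}{7343} + \left(- \frac{97}{152}\right)^{2} \cdot \frac{1}{3968}\right) = -884 - \left(- \frac{18470}{7343} + \frac{9409}{23104} \cdot \frac{1}{3968}\right) = -884 - \left(- \frac{18470}{7343} + \frac{9409}{91676672}\right) = -884 - - \frac{1693199041553}{673181802496} = -884 + \frac{1693199041553}{673181802496} = - \frac{593399514364911}{673181802496}$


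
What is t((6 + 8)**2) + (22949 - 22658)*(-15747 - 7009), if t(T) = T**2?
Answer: -6583580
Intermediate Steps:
t((6 + 8)**2) + (22949 - 22658)*(-15747 - 7009) = ((6 + 8)**2)**2 + (22949 - 22658)*(-15747 - 7009) = (14**2)**2 + 291*(-22756) = 196**2 - 6621996 = 38416 - 6621996 = -6583580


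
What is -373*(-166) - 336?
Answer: 61582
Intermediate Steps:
-373*(-166) - 336 = 61918 - 336 = 61582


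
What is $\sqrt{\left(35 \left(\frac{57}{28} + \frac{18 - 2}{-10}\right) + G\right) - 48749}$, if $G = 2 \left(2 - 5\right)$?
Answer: $\frac{i \sqrt{194959}}{2} \approx 220.77 i$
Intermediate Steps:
$G = -6$ ($G = 2 \left(-3\right) = -6$)
$\sqrt{\left(35 \left(\frac{57}{28} + \frac{18 - 2}{-10}\right) + G\right) - 48749} = \sqrt{\left(35 \left(\frac{57}{28} + \frac{18 - 2}{-10}\right) - 6\right) - 48749} = \sqrt{\left(35 \left(57 \cdot \frac{1}{28} + 16 \left(- \frac{1}{10}\right)\right) - 6\right) - 48749} = \sqrt{\left(35 \left(\frac{57}{28} - \frac{8}{5}\right) - 6\right) - 48749} = \sqrt{\left(35 \cdot \frac{61}{140} - 6\right) - 48749} = \sqrt{\left(\frac{61}{4} - 6\right) - 48749} = \sqrt{\frac{37}{4} - 48749} = \sqrt{- \frac{194959}{4}} = \frac{i \sqrt{194959}}{2}$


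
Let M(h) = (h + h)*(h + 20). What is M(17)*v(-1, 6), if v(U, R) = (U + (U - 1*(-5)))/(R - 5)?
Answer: 3774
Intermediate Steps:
M(h) = 2*h*(20 + h) (M(h) = (2*h)*(20 + h) = 2*h*(20 + h))
v(U, R) = (5 + 2*U)/(-5 + R) (v(U, R) = (U + (U + 5))/(-5 + R) = (U + (5 + U))/(-5 + R) = (5 + 2*U)/(-5 + R))
M(17)*v(-1, 6) = (2*17*(20 + 17))*((5 + 2*(-1))/(-5 + 6)) = (2*17*37)*((5 - 2)/1) = 1258*(1*3) = 1258*3 = 3774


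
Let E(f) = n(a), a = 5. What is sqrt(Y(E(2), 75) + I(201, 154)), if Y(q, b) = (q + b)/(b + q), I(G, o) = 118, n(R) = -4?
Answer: sqrt(119) ≈ 10.909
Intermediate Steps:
E(f) = -4
Y(q, b) = 1 (Y(q, b) = (b + q)/(b + q) = 1)
sqrt(Y(E(2), 75) + I(201, 154)) = sqrt(1 + 118) = sqrt(119)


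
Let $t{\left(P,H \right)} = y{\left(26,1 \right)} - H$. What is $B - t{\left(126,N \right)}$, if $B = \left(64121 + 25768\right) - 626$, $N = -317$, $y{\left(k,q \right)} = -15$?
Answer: $88961$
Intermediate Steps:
$t{\left(P,H \right)} = -15 - H$
$B = 89263$ ($B = 89889 - 626 = 89263$)
$B - t{\left(126,N \right)} = 89263 - \left(-15 - -317\right) = 89263 - \left(-15 + 317\right) = 89263 - 302 = 88961$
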